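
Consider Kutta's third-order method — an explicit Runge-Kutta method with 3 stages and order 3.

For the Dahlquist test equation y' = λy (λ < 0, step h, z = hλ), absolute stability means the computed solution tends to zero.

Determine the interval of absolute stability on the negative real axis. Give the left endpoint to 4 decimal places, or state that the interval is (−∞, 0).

Set f=λy, z=hλ:
  order 3, 3-stage ⇒ R(z)=1+z+z^2/2+z^3/6
  (e.g. R(-0.71)=0.48240, |R|=0.48240)

Find x<0 with |R(x)|<1.
x=-0.71: |R|=0.4824
|R(-2.52)|=1.0120 |R(-1.29)|=0.1843 |R(-1.23)|=0.2163
Bisect:
  x_lo=-3.2759 |R|=2.7694  x_hi=-0.0830 |R|=0.9203
  mid=-1.67948 |R|=0.05869 →hi
  mid=-2.47769 |R|=0.94329 →hi
  mid=-2.87680 |R|=1.70687 →lo
  mid=-2.67725 |R|=1.29168 →lo
  mid=-2.57747 |R|=1.10963 →lo
  mid=-2.52758 |R|=1.02456 →lo
  mid=-2.50264 |R|=0.98346 →hi
  mid=-2.51511 |R|=1.00389 →lo
  ...
  [-2.51277,-2.51258] ⇒ x*=-2.5127
Interval (-2.5127, 0).

(-2.5127, 0).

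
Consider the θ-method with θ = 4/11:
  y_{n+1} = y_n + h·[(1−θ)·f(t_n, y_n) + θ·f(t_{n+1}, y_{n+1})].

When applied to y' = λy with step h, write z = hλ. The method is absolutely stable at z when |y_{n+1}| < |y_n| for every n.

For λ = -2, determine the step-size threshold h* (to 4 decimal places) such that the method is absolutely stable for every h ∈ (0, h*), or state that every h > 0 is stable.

(-7.3333,0); λ=-2 ⇒ h* = (22/3)/2 = 3.6667.

Test eqn y'=λy, z=hλ:
  y_{n+1} = y_n + z·[7/11·y_n + 4/11·y_{n+1}] ⇒ (1 − 4/11z)y_{n+1} = (1 + 7/11z)y_n
  so R(z) = (1 + 7/11z)/(1 − 4/11z).

Find x<0 with |R(x)|<1.
x=-1.29: |R|=0.1219
R=−1: 1+7/11x = −1+4/11x ⇒ -3/11x=2 ⇒ x=2/(-3/11)=-7.3333
Confirm numerically:
  x=-6.594: |R|=0.94066 <1
  x=-4.372: |R|=0.68815 <1
  x=-3.132: |R|=0.46430 <1
  x=-7.882: |R|=1.03870 >1
  x=-7.808: |R|=1.03372 >1
Stable set (-7.3333, 0).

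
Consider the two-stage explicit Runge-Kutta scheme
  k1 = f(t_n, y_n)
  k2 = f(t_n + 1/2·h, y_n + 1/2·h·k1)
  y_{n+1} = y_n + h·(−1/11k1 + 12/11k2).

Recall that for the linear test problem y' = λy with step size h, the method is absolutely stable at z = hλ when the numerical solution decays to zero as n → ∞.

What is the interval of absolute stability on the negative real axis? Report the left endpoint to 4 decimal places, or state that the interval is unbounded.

On y'=λy, z=hλ:
  k1=λy_n ⇒ h·k1=z·y_n;  k2=λ(1+1/2z)y_n ⇒ h·k2=z(1+1/2z)y_n
  y_{n+1}/y_n = 1 − 1/11z + 12/11z(1+1/2z) = 1 + z + 6/11z²
  Hence R(z) = 1 + z + 6/11z².

Find x<0 with |R(x)|<1.
x=-0.98: |R|=0.5439
R=1: x+6/11x²=0 ⇒ x=−11/6=-1.8333; min R=1−1/(4·6/11)=0.5417>−1
Confirm numerically:
  x=-1.643: |R|=0.82943 <1
  x=-1.017: |R|=0.54716 <1
  x=-0.940: |R|=0.54196 <1
  x=-0.741: |R|=0.55850 <1
  x=-2.426: |R|=1.78426 >1
  x=-2.008: |R|=1.19131 >1
  x=-2.001: |R|=1.18300 >1
Stable set (-1.8333, 0).

z∈(-1.8333,0).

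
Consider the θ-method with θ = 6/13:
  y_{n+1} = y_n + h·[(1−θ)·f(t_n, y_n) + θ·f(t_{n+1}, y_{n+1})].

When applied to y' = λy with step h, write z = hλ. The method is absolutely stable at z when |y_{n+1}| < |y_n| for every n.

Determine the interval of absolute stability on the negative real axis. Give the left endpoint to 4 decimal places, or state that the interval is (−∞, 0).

With y'=λy (z=hλ):
  y_{n+1} = y_n + z·[7/13·y_n + 6/13·y_{n+1}] ⇒ (1 − 6/13z)y_{n+1} = (1 + 7/13z)y_n
  ⇒ R(z) = (1 + 7/13z)/(1 − 6/13z).

Need |R(x)|<1, x<0.
x=-0.36: |R|=0.6913
R=−1: 1+7/13x = −1+6/13x ⇒ -1/13x=2 ⇒ x=2/(-1/13)=-26.0000
Confirm numerically:
  x=-23.249: |R|=0.98196 <1
  x=-17.409: |R|=0.92686 <1
  x=-13.366: |R|=0.86444 <1
  x=-26.452: |R|=1.00263 >1
  x=-26.439: |R|=1.00256 >1
  x=-26.323: |R|=1.00189 >1
Stable set (-26.0000, 0).

(-26.0000, 0).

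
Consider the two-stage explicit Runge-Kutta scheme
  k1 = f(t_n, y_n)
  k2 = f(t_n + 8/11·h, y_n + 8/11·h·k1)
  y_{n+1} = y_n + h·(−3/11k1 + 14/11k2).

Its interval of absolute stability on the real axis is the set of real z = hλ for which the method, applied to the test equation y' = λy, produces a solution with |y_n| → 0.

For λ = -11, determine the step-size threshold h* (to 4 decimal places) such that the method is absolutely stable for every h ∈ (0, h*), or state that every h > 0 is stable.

(-1.0804,0); λ=-11 ⇒ h* = (121/112)/11 = 0.0982.

On y'=λy, z=hλ:
  k1=λy_n ⇒ h·k1=z·y_n;  k2=λ(1+8/11z)y_n ⇒ h·k2=z(1+8/11z)y_n
  y_{n+1}/y_n = 1 − 3/11z + 14/11z(1+8/11z) = 1 + z + 112/121z²
  Hence R(z) = 1 + z + 112/121z².

Boundary: |R(x)|=1, x<0.
x=-0.57: |R|=0.7307
R=1: x+112/121x²=0 ⇒ x=−121/112=-1.0804; min R=1−1/(4·112/121)=0.7299>−1
Confirm numerically:
  x=-0.645: |R|=0.74008 <1
  x=-0.526: |R|=0.73010 <1
  x=-0.522: |R|=0.73022 <1
  x=-1.650: |R|=1.87000 >1
  x=-1.422: |R|=1.44968 >1
  x=-1.266: |R|=1.21754 >1
Interval (-1.0804, 0).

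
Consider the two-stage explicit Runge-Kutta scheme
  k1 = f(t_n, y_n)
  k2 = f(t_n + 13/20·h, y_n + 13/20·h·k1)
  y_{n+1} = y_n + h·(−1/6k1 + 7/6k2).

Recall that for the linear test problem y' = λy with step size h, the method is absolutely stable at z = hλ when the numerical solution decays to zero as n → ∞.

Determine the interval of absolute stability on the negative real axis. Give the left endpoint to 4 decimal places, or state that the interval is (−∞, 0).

(-1.3187, 0).

Set f=λy, z=hλ:
  k1=λy_n ⇒ h·k1=z·y_n;  k2=λ(1+13/20z)y_n ⇒ h·k2=z(1+13/20z)y_n
  y_{n+1}/y_n = 1 − 1/6z + 7/6z(1+13/20z) = 1 + z + 91/120z²
  Hence R(z) = 1 + z + 91/120z².

Need |R(x)|<1, x<0.
x=-1.69: |R|=1.4759
R=1: x+91/120x²=0 ⇒ x=−120/91=-1.3187; min R=1−1/(4·91/120)=0.6703>−1
Confirm numerically:
  x=-0.973: |R|=0.74494 <1
  x=-0.876: |R|=0.70593 <1
  x=-0.698: |R|=0.67146 <1
  x=-1.713: |R|=1.51223 >1
  x=-1.655: |R|=1.42209 >1
  x=-1.431: |R|=1.12189 >1
So |R|<1 on (-1.3187, 0).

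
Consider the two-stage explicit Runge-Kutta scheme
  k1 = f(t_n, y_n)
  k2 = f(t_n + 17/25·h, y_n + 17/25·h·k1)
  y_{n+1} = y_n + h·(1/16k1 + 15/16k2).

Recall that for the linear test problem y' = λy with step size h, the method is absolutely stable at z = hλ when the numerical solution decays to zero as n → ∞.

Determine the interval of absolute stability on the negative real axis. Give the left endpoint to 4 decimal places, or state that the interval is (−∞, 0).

z∈(-1.5686,0).

Set f=λy, z=hλ:
  k1=λy_n ⇒ h·k1=z·y_n;  k2=λ(1+17/25z)y_n ⇒ h·k2=z(1+17/25z)y_n
  y_{n+1}/y_n = 1 + 1/16z + 15/16z(1+17/25z) = 1 + z + 51/80z²
  R(z) = 1 + z + 51/80z².

Boundary: |R(x)|=1, x<0.
x=-1.57: |R|=1.0014
R=1: x+51/80x²=0 ⇒ x=−80/51=-1.5686; min R=1−1/(4·51/80)=0.6078>−1
Confirm numerically:
  x=-1.392: |R|=0.84326 <1
  x=-0.930: |R|=0.62137 <1
  x=-0.731: |R|=0.60966 <1
  x=-2.074: |R|=1.66819 >1
  x=-1.916: |R|=1.42430 >1
  x=-1.688: |R|=1.12846 >1
Interval (-1.5686, 0).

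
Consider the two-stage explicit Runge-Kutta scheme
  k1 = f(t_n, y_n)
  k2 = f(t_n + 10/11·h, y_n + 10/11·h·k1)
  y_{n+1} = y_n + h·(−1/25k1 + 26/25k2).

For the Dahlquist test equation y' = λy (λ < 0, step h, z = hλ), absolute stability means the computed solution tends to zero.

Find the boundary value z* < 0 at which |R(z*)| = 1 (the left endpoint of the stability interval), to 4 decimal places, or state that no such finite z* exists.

On y'=λy, z=hλ:
  k1=λy_n ⇒ h·k1=z·y_n;  k2=λ(1+10/11z)y_n ⇒ h·k2=z(1+10/11z)y_n
  y_{n+1}/y_n = 1 − 1/25z + 26/25z(1+10/11z) = 1 + z + 52/55z²
  so R(z) = 1 + z + 52/55z².

Need |R(x)|<1, x<0.
x=-1.34: |R|=1.3577
R=1: x+52/55x²=0 ⇒ x=−55/52=-1.0577; min R=1−1/(4·52/55)=0.7356>−1
Confirm numerically:
  x=-0.857: |R|=0.83739 <1
  x=-0.637: |R|=0.74664 <1
  x=-0.528: |R|=0.73558 <1
  x=-0.450: |R|=0.74145 <1
  x=-1.551: |R|=1.72339 >1
  x=-1.403: |R|=1.45804 >1
  x=-1.141: |R|=1.08987 >1
Stable set (-1.0577, 0).

left endpoint -1.0577.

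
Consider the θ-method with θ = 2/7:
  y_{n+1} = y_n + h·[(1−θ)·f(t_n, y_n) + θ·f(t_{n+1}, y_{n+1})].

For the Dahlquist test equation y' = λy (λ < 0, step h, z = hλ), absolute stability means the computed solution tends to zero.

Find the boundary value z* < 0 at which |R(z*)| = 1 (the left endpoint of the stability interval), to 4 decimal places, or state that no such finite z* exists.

With y'=λy (z=hλ):
  y_{n+1} = y_n + z·[5/7·y_n + 2/7·y_{n+1}] ⇒ (1 − 2/7z)y_{n+1} = (1 + 5/7z)y_n
  R(z) = (1 + 5/7z)/(1 − 2/7z).

Solve |R(x)|<1 on ℝ⁻.
x=-0.83: |R|=0.3291
R=−1: 1+5/7x = −1+2/7x ⇒ -3/7x=2 ⇒ x=2/(-3/7)=-4.6667
Confirm numerically:
  x=-4.620: |R|=0.99138 <1
  x=-4.499: |R|=0.96856 <1
  x=-3.446: |R|=0.73640 <1
  x=-2.429: |R|=0.43388 <1
  x=-4.946: |R|=1.04961 >1
  x=-4.738: |R|=1.01299 >1
Stable set (-4.6667, 0).

left endpoint -4.6667.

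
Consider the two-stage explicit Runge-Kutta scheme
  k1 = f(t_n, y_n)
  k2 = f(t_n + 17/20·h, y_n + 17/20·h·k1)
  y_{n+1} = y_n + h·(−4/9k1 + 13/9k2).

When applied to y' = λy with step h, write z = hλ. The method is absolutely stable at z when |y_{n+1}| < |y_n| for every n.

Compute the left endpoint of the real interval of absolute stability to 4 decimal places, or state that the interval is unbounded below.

On y'=λy, z=hλ:
  k1=λy_n ⇒ h·k1=z·y_n;  k2=λ(1+17/20z)y_n ⇒ h·k2=z(1+17/20z)y_n
  y_{n+1}/y_n = 1 − 4/9z + 13/9z(1+17/20z) = 1 + z + 221/180z²
  R(z) = 1 + z + 221/180z².

Need |R(x)|<1, x<0.
x=-1.19: |R|=1.5487
R=1: x+221/180x²=0 ⇒ x=−180/221=-0.8145; min R=1−1/(4·221/180)=0.7964>−1
Confirm numerically:
  x=-0.756: |R|=0.94572 <1
  x=-0.526: |R|=0.81370 <1
  x=-0.340: |R|=0.80193 <1
  x=-1.403: |R|=2.01377 >1
  x=-1.138: |R|=1.45203 >1
  x=-1.122: |R|=1.42363 >1
Interval (-0.8145, 0).

left endpoint -0.8145.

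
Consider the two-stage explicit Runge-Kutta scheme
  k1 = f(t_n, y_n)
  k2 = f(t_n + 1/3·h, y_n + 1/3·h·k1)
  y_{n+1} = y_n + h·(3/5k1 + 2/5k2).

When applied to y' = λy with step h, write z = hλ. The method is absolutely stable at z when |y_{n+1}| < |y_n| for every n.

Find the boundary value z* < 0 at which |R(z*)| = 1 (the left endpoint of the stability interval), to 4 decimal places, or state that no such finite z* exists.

z* = -7.5000.

With y'=λy (z=hλ):
  k1=λy_n ⇒ h·k1=z·y_n;  k2=λ(1+1/3z)y_n ⇒ h·k2=z(1+1/3z)y_n
  y_{n+1}/y_n = 1 + 3/5z + 2/5z(1+1/3z) = 1 + z + 2/15z²
  ⇒ R(z) = 1 + z + 2/15z².

Need |R(x)|<1, x<0.
x=-1.39: |R|=0.1324
R=1: x+2/15x²=0 ⇒ x=−15/2=-7.5000; min R=1−1/(4·2/15)=-0.8750>−1
Confirm numerically:
  x=-6.315: |R|=0.00223 <1
  x=-3.859: |R|=0.87342 <1
  x=-3.797: |R|=0.87471 <1
  x=-7.916: |R|=1.43907 >1
  x=-7.888: |R|=1.40807 >1
Interval (-7.5000, 0).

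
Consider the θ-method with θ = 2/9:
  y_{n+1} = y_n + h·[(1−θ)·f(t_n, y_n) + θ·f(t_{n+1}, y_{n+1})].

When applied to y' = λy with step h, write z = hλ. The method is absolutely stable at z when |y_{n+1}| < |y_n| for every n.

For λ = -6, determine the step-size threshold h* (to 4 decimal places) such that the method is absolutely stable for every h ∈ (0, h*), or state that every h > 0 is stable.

(-3.6000,0); λ=-6 ⇒ h* = (18/5)/6 = 0.6000.

Test eqn y'=λy, z=hλ:
  y_{n+1} = y_n + z·[7/9·y_n + 2/9·y_{n+1}] ⇒ (1 − 2/9z)y_{n+1} = (1 + 7/9z)y_n
  ⇒ R(z) = (1 + 7/9z)/(1 − 2/9z).

Find x<0 with |R(x)|<1.
x=-0.89: |R|=0.2570
R=−1: 1+7/9x = −1+2/9x ⇒ -5/9x=2 ⇒ x=2/(-5/9)=-3.6000
Confirm numerically:
  x=-3.356: |R|=0.92235 <1
  x=-2.568: |R|=0.63497 <1
  x=-2.185: |R|=0.47083 <1
  x=-4.106: |R|=1.14699 >1
  x=-3.630: |R|=1.00923 >1
So |R|<1 on (-3.6000, 0).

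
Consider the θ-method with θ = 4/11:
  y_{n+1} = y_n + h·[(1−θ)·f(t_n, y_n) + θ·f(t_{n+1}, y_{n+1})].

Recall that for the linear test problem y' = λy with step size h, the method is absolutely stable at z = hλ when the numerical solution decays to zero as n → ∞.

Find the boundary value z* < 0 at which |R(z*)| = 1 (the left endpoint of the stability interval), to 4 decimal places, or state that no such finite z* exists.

z* = -7.3333.

On y'=λy, z=hλ:
  y_{n+1} = y_n + z·[7/11·y_n + 4/11·y_{n+1}] ⇒ (1 − 4/11z)y_{n+1} = (1 + 7/11z)y_n
  Hence R(z) = (1 + 7/11z)/(1 − 4/11z).

Boundary: |R(x)|=1, x<0.
x=-0.42: |R|=0.6356
R=−1: 1+7/11x = −1+4/11x ⇒ -3/11x=2 ⇒ x=2/(-3/11)=-7.3333
Confirm numerically:
  x=-5.518: |R|=0.83533 <1
  x=-4.245: |R|=0.66887 <1
  x=-4.087: |R|=0.64389 <1
  x=-7.825: |R|=1.03487 >1
  x=-7.610: |R|=1.02003 >1
  x=-7.392: |R|=1.00434 >1
Stable set (-7.3333, 0).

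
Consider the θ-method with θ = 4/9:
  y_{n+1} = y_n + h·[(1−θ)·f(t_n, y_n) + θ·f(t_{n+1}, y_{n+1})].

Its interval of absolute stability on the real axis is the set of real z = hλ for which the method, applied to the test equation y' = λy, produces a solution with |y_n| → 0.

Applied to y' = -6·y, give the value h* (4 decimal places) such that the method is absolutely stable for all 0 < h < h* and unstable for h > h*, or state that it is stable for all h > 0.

Test eqn y'=λy, z=hλ:
  y_{n+1} = y_n + z·[5/9·y_n + 4/9·y_{n+1}] ⇒ (1 − 4/9z)y_{n+1} = (1 + 5/9z)y_n
  R(z) = (1 + 5/9z)/(1 − 4/9z).

Boundary: |R(x)|=1, x<0.
x=-1.74: |R|=0.0188
R=−1: 1+5/9x = −1+4/9x ⇒ -1/9x=2 ⇒ x=2/(-1/9)=-18.0000
Confirm numerically:
  x=-16.688: |R|=0.98268 <1
  x=-15.453: |R|=0.96403 <1
  x=-13.514: |R|=0.92886 <1
  x=-8.451: |R|=0.77691 <1
  x=-18.329: |R|=1.00400 >1
  x=-18.295: |R|=1.00359 >1
  x=-18.042: |R|=1.00052 >1
So |R|<1 on (-18.0000, 0).

(-18.0000,0); λ=-6 ⇒ h* = (18)/6 = 3.0000.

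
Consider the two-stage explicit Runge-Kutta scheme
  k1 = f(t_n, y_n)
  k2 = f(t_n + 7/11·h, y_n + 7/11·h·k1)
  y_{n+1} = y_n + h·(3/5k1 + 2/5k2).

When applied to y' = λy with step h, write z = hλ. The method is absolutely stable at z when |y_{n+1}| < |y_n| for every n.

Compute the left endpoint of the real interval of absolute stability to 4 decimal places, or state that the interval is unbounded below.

Set f=λy, z=hλ:
  k1=λy_n ⇒ h·k1=z·y_n;  k2=λ(1+7/11z)y_n ⇒ h·k2=z(1+7/11z)y_n
  y_{n+1}/y_n = 1 + 3/5z + 2/5z(1+7/11z) = 1 + z + 14/55z²
  ⇒ R(z) = 1 + z + 14/55z².

Boundary: |R(x)|=1, x<0.
x=-1.15: |R|=0.1866
R=1: x+14/55x²=0 ⇒ x=−55/14=-3.9286; min R=1−1/(4·14/55)=0.0179>−1
Confirm numerically:
  x=-3.269: |R|=0.45116 <1
  x=-2.914: |R|=0.24745 <1
  x=-2.731: |R|=0.16749 <1
  x=-2.124: |R|=0.02435 <1
  x=-4.310: |R|=1.41846 >1
  x=-4.269: |R|=1.36993 >1
  x=-4.191: |R|=1.27996 >1
Stable set (-3.9286, 0).

left endpoint -3.9286.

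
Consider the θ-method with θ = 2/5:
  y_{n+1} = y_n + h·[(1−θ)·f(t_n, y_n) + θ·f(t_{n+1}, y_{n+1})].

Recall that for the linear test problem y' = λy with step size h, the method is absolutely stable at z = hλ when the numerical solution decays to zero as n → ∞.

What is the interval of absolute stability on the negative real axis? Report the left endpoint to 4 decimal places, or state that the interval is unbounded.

On y'=λy, z=hλ:
  y_{n+1} = y_n + z·[3/5·y_n + 2/5·y_{n+1}] ⇒ (1 − 2/5z)y_{n+1} = (1 + 3/5z)y_n
  Hence R(z) = (1 + 3/5z)/(1 − 2/5z).

Find x<0 with |R(x)|<1.
x=-1.27: |R|=0.1578
R=−1: 1+3/5x = −1+2/5x ⇒ -1/5x=2 ⇒ x=2/(-1/5)=-10.0000
Confirm numerically:
  x=-8.457: |R|=0.92959 <1
  x=-6.554: |R|=0.80970 <1
  x=-4.266: |R|=0.57626 <1
  x=-10.577: |R|=1.02206 >1
  x=-10.312: |R|=1.01218 >1
  x=-10.020: |R|=1.00080 >1
Interval (-10.0000, 0).

(-10.0000, 0).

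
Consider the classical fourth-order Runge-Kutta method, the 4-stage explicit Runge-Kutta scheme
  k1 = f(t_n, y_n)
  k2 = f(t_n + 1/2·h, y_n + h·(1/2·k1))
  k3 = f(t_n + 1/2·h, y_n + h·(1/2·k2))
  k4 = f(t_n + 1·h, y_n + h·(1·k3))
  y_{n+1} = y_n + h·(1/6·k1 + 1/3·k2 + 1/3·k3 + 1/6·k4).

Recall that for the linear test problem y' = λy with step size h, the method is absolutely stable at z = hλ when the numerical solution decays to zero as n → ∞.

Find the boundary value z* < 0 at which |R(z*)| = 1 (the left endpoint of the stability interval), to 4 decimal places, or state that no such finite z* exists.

z* = -2.7853.

With y'=λy (z=hλ):
  order 4, 4-stage ⇒ R(z)=1+z+z^2/2+z^3/6+z^4/24
  (e.g. R(-0.46)=0.63144, |R|=0.63144)

Solve |R(x)|<1 on ℝ⁻.
x=-0.46: |R|=0.6314
|R(-2.4)|=0.5584 |R(-1.98)|=0.3269 |R(-1.55)|=0.2711
Bisect:
  x_lo=-3.4204 |R|=2.4628  x_hi=-0.1689 |R|=0.8446
  mid=-1.79466 |R|=0.28460 →hi
  mid=-2.60753 |R|=0.76344 →hi
  mid=-3.01397 |R|=1.40318 →lo
  mid=-2.81075 |R|=1.03906 →lo
  mid=-2.70914 |R|=0.89113 →hi
  mid=-2.75995 |R|=0.96245 →hi
  mid=-2.78535 |R|=1.00008 →lo
  mid=-2.77265 |R|=0.98110 →hi
  mid=-2.77900 |R|=0.99055 →hi
  mid=-2.78217 |R|=0.99531 →hi
  ...
  [-2.78535,-2.78515] ⇒ x*=-2.7853
Interval (-2.7853, 0).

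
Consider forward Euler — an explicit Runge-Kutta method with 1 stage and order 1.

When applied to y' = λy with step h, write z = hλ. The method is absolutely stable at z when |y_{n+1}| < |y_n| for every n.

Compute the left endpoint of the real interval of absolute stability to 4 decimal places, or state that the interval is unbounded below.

Test eqn y'=λy, z=hλ:
  order 1, 1-stage ⇒ R(z)=1+z
  (e.g. R(-0.91)=0.09000, |R|=0.09000)

Need |R(x)|<1, x<0.
x=-0.91: |R|=0.0900
|R(-1.29)|=0.2900 |R(-0.67)|=0.3300 |R(-0.62)|=0.3800
Bisect:
  x_lo=-2.3259 |R|=1.3259  x_hi=-0.1741 |R|=0.8259
  mid=-1.25000 |R|=0.25000 →hi
  mid=-1.78796 |R|=0.78796 →hi
  mid=-2.05694 |R|=1.05694 →lo
  mid=-1.92245 |R|=0.92245 →hi
  mid=-1.98970 |R|=0.98970 →hi
  mid=-2.02332 |R|=1.02332 →lo
  mid=-2.00651 |R|=1.00651 →lo
  mid=-1.99810 |R|=0.99810 →hi
  mid=-2.00230 |R|=1.00230 →lo
  mid=-2.00020 |R|=1.00020 →lo
  ...
  [-2.00007,-1.99994] ⇒ x*=-2.0000
Interval (-2.0000, 0).

z* = -2.0000.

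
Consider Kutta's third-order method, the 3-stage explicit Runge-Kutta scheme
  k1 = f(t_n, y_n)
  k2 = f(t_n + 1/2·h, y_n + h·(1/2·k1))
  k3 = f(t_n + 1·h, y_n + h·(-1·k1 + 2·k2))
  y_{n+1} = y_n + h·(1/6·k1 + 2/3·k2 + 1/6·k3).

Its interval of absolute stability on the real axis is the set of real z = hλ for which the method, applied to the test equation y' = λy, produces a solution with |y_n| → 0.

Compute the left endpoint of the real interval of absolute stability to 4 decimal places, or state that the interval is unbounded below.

z* = -2.5127.

On y'=λy, z=hλ:
  order 3, 3-stage ⇒ R(z)=1+z+z^2/2+z^3/6
  (e.g. R(-0.5)=0.60417, |R|=0.60417)

Find x<0 with |R(x)|<1.
x=-0.5: |R|=0.6042
|R(-1.85)|=0.1940 |R(-1.66)|=0.0446 |R(-1.64)|=0.0304
Bisect:
  x_lo=-2.8812 |R|=1.7168  x_hi=-0.3715 |R|=0.6890
  mid=-1.62634 |R|=0.02079 →hi
  mid=-2.25375 |R|=0.62200 →hi
  mid=-2.56746 |R|=1.09225 →lo
  mid=-2.41060 |R|=0.83977 →hi
  mid=-2.48903 |R|=0.96143 →hi
  mid=-2.52824 |R|=1.02567 →lo
  mid=-2.50864 |R|=0.99326 →hi
  mid=-2.51844 |R|=1.00939 →lo
  mid=-2.51354 |R|=1.00131 →lo
  mid=-2.51109 |R|=0.99728 →hi
  ...
  [-2.51277,-2.51262] ⇒ x*=-2.5127
Interval (-2.5127, 0).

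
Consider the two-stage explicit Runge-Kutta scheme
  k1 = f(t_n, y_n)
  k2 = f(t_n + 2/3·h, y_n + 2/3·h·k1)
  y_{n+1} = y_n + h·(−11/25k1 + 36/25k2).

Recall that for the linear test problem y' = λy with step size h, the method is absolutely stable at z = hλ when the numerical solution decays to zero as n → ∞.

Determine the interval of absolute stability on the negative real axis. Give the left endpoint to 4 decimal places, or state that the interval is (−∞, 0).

(-1.0417, 0).

On y'=λy, z=hλ:
  k1=λy_n ⇒ h·k1=z·y_n;  k2=λ(1+2/3z)y_n ⇒ h·k2=z(1+2/3z)y_n
  y_{n+1}/y_n = 1 − 11/25z + 36/25z(1+2/3z) = 1 + z + 24/25z²
  R(z) = 1 + z + 24/25z².

Boundary: |R(x)|=1, x<0.
x=-0.55: |R|=0.7404
R=1: x+24/25x²=0 ⇒ x=−25/24=-1.0417; min R=1−1/(4·24/25)=0.7396>−1
Confirm numerically:
  x=-1.015: |R|=0.97402 <1
  x=-0.478: |R|=0.74134 <1
  x=-0.476: |R|=0.74151 <1
  x=-0.453: |R|=0.74400 <1
  x=-1.316: |R|=1.34658 >1
  x=-1.238: |R|=1.23334 >1
  x=-1.185: |R|=1.16306 >1
Interval (-1.0417, 0).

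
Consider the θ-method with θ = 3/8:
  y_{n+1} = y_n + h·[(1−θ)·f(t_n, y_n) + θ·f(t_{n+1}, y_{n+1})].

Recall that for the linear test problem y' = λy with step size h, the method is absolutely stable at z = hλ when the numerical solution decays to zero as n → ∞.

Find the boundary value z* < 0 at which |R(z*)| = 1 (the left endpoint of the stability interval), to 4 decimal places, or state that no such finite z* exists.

On y'=λy, z=hλ:
  y_{n+1} = y_n + z·[5/8·y_n + 3/8·y_{n+1}] ⇒ (1 − 3/8z)y_{n+1} = (1 + 5/8z)y_n
  Hence R(z) = (1 + 5/8z)/(1 − 3/8z).

Need |R(x)|<1, x<0.
x=-1.33: |R|=0.1126
R=−1: 1+5/8x = −1+3/8x ⇒ -1/4x=2 ⇒ x=2/(-1/4)=-8.0000
Confirm numerically:
  x=-6.941: |R|=0.92652 <1
  x=-5.272: |R|=0.77091 <1
  x=-4.400: |R|=0.66038 <1
  x=-3.855: |R|=0.57628 <1
  x=-8.277: |R|=1.01687 >1
  x=-8.073: |R|=1.00453 >1
So |R|<1 on (-8.0000, 0).

z* = -8.0000.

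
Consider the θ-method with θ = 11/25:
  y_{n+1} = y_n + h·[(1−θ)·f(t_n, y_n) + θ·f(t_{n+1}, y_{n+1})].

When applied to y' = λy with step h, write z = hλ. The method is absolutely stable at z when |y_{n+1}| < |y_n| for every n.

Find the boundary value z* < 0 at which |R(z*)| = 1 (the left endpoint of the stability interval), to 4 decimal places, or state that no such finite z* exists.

left endpoint -16.6667.

Set f=λy, z=hλ:
  y_{n+1} = y_n + z·[14/25·y_n + 11/25·y_{n+1}] ⇒ (1 − 11/25z)y_{n+1} = (1 + 14/25z)y_n
  so R(z) = (1 + 14/25z)/(1 − 11/25z).

Find x<0 with |R(x)|<1.
x=-1.44: |R|=0.1185
R=−1: 1+14/25x = −1+11/25x ⇒ -3/25x=2 ⇒ x=2/(-3/25)=-16.6667
Confirm numerically:
  x=-11.876: |R|=0.90766 <1
  x=-11.814: |R|=0.90605 <1
  x=-11.140: |R|=0.88762 <1
  x=-8.642: |R|=0.79949 <1
  x=-17.043: |R|=1.00531 >1
  x=-16.859: |R|=1.00274 >1
  x=-16.761: |R|=1.00135 >1
Interval (-16.6667, 0).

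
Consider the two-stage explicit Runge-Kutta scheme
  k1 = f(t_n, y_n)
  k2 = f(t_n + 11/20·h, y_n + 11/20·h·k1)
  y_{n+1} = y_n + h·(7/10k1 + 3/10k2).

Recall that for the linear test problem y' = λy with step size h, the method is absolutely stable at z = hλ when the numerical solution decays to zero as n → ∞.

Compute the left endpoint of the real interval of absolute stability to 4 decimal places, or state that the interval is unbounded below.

z* = -6.0606.

On y'=λy, z=hλ:
  k1=λy_n ⇒ h·k1=z·y_n;  k2=λ(1+11/20z)y_n ⇒ h·k2=z(1+11/20z)y_n
  y_{n+1}/y_n = 1 + 7/10z + 3/10z(1+11/20z) = 1 + z + 33/200z²
  so R(z) = 1 + z + 33/200z².

Boundary: |R(x)|=1, x<0.
x=-1.69: |R|=0.2187
R=1: x+33/200x²=0 ⇒ x=−200/33=-6.0606; min R=1−1/(4·33/200)=-0.5152>−1
Confirm numerically:
  x=-5.978: |R|=0.91852 <1
  x=-4.539: |R|=0.13958 <1
  x=-4.286: |R|=0.25498 <1
  x=-3.382: |R|=0.49474 <1
  x=-6.441: |R|=1.40427 >1
  x=-6.422: |R|=1.38294 >1
  x=-6.258: |R|=1.20382 >1
So |R|<1 on (-6.0606, 0).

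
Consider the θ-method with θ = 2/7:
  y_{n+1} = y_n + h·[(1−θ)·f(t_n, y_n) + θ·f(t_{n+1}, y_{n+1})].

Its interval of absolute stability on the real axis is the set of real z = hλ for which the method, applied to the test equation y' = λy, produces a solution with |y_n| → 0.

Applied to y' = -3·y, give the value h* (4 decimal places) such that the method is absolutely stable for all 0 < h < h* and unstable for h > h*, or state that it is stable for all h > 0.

Test eqn y'=λy, z=hλ:
  y_{n+1} = y_n + z·[5/7·y_n + 2/7·y_{n+1}] ⇒ (1 − 2/7z)y_{n+1} = (1 + 5/7z)y_n
  R(z) = (1 + 5/7z)/(1 − 2/7z).

Solve |R(x)|<1 on ℝ⁻.
x=-1.62: |R|=0.1074
R=−1: 1+5/7x = −1+2/7x ⇒ -3/7x=2 ⇒ x=2/(-3/7)=-4.6667
Confirm numerically:
  x=-4.609: |R|=0.98933 <1
  x=-3.010: |R|=0.61828 <1
  x=-2.621: |R|=0.49869 <1
  x=-4.933: |R|=1.04737 >1
  x=-4.840: |R|=1.03118 >1
  x=-4.828: |R|=1.02906 >1
So |R|<1 on (-4.6667, 0).

(-4.6667,0); λ=-3 ⇒ h* = (14/3)/3 = 1.5556.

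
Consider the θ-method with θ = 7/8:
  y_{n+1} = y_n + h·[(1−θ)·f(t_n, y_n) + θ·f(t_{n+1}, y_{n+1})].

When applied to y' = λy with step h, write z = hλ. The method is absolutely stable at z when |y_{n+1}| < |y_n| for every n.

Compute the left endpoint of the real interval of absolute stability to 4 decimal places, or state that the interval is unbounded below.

With y'=λy (z=hλ):
  y_{n+1} = y_n + z·[1/8·y_n + 7/8·y_{n+1}] ⇒ (1 − 7/8z)y_{n+1} = (1 + 1/8z)y_n
  so R(z) = (1 + 1/8z)/(1 − 7/8z).

Boundary: |R(x)|=1, x<0.
x=-1.47: |R|=0.3570
x=-2: |R|=0.2727
x=-10: |R|=0.0256
x=-100: |R|=0.1299
θ=7/8≥1/2 ⇒ |1+1/8x|<|1−7/8x| ∀x<0 ⇒ interval (−∞,0).

(−∞, 0) — no finite endpoint.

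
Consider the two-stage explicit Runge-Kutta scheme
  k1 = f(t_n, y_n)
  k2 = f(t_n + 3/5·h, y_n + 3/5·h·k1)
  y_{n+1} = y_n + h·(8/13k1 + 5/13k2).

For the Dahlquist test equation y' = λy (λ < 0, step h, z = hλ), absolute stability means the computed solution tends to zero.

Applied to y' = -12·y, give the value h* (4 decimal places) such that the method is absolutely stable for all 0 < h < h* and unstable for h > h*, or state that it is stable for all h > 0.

(-4.3333,0); λ=-12 ⇒ h* = (13/3)/12 = 0.3611.

Test eqn y'=λy, z=hλ:
  k1=λy_n ⇒ h·k1=z·y_n;  k2=λ(1+3/5z)y_n ⇒ h·k2=z(1+3/5z)y_n
  y_{n+1}/y_n = 1 + 8/13z + 5/13z(1+3/5z) = 1 + z + 3/13z²
  ⇒ R(z) = 1 + z + 3/13z².

Boundary: |R(x)|=1, x<0.
x=-0.3: |R|=0.7208
R=1: x+3/13x²=0 ⇒ x=−13/3=-4.3333; min R=1−1/(4·3/13)=-0.0833>−1
Confirm numerically:
  x=-3.285: |R|=0.20528 <1
  x=-3.027: |R|=0.08748 <1
  x=-2.412: |R|=0.06944 <1
  x=-4.781: |R|=1.49391 >1
  x=-4.615: |R|=1.29998 >1
So |R|<1 on (-4.3333, 0).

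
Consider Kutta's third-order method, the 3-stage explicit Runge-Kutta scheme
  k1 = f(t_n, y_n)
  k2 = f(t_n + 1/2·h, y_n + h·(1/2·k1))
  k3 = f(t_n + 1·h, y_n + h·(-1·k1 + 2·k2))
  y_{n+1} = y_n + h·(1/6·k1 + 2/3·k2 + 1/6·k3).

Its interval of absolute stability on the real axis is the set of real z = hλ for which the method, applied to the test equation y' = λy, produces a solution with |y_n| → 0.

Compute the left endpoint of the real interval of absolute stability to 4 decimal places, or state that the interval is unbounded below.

Test eqn y'=λy, z=hλ:
  order 3, 3-stage ⇒ R(z)=1+z+z^2/2+z^3/6
  (e.g. R(-1.41)=0.11685, |R|=0.11685)

Boundary: |R(x)|=1, x<0.
x=-1.41: |R|=0.1168
|R(-2.21)|=0.5669 |R(-1.88)|=0.2202 |R(-0.71)|=0.4824
Bisect:
  x_lo=-3.0767 |R|=2.1977  x_hi=-0.1697 |R|=0.8439
  mid=-1.62320 |R|=0.01861 →hi
  mid=-2.34994 |R|=0.75165 →hi
  mid=-2.71331 |R|=1.36154 →lo
  mid=-2.53163 |R|=1.03132 →lo
  mid=-2.44078 |R|=0.88554 →hi
  mid=-2.48621 |R|=0.95689 →hi
  mid=-2.50892 |R|=0.99371 →hi
  mid=-2.52027 |R|=1.01242 →lo
  ...
  [-2.51282,-2.51264] ⇒ x*=-2.5127
Interval (-2.5127, 0).

left endpoint -2.5127.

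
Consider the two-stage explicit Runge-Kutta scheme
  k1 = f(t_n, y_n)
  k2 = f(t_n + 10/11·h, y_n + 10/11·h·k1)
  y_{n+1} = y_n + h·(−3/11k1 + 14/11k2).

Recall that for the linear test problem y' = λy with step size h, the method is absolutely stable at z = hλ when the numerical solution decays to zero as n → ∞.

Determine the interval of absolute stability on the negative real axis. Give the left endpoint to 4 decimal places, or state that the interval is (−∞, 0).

On y'=λy, z=hλ:
  k1=λy_n ⇒ h·k1=z·y_n;  k2=λ(1+10/11z)y_n ⇒ h·k2=z(1+10/11z)y_n
  y_{n+1}/y_n = 1 − 3/11z + 14/11z(1+10/11z) = 1 + z + 140/121z²
  Hence R(z) = 1 + z + 140/121z².

Boundary: |R(x)|=1, x<0.
x=-1.12: |R|=1.3314
R=1: x+140/121x²=0 ⇒ x=−121/140=-0.8643; min R=1−1/(4·140/121)=0.7839>−1
Confirm numerically:
  x=-0.544: |R|=0.79841 <1
  x=-0.446: |R|=0.78415 <1
  x=-0.391: |R|=0.78589 <1
  x=-1.316: |R|=1.68780 >1
  x=-0.947: |R|=1.09063 >1
Stable set (-0.8643, 0).

(-0.8643, 0).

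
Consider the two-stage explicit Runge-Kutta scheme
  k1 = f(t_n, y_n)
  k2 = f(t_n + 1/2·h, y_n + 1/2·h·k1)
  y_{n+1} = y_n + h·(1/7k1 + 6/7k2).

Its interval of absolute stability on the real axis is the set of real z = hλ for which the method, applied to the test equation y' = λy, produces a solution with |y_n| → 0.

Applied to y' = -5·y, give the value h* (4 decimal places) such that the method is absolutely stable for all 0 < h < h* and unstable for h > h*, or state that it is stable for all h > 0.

On y'=λy, z=hλ:
  k1=λy_n ⇒ h·k1=z·y_n;  k2=λ(1+1/2z)y_n ⇒ h·k2=z(1+1/2z)y_n
  y_{n+1}/y_n = 1 + 1/7z + 6/7z(1+1/2z) = 1 + z + 3/7z²
  so R(z) = 1 + z + 3/7z².

Need |R(x)|<1, x<0.
x=-0.52: |R|=0.5959
R=1: x+3/7x²=0 ⇒ x=−7/3=-2.3333; min R=1−1/(4·3/7)=0.4167>−1
Confirm numerically:
  x=-2.119: |R|=0.80535 <1
  x=-1.848: |R|=0.61562 <1
  x=-1.666: |R|=0.52352 <1
  x=-1.183: |R|=0.41678 <1
  x=-2.773: |R|=1.52251 >1
  x=-2.557: |R|=1.24511 >1
Stable set (-2.3333, 0).

(-2.3333,0); λ=-5 ⇒ h* = (7/3)/5 = 0.4667.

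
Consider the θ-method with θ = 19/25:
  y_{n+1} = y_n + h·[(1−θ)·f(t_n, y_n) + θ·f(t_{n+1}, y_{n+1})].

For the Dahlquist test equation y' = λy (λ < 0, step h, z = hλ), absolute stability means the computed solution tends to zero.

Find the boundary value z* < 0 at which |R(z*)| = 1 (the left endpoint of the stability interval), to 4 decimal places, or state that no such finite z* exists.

On y'=λy, z=hλ:
  y_{n+1} = y_n + z·[6/25·y_n + 19/25·y_{n+1}] ⇒ (1 − 19/25z)y_{n+1} = (1 + 6/25z)y_n
  ⇒ R(z) = (1 + 6/25z)/(1 − 19/25z).

Boundary: |R(x)|=1, x<0.
x=-1.04: |R|=0.4191
x=-2: |R|=0.2063
x=-10: |R|=0.1628
x=-100: |R|=0.2987
θ=19/25≥1/2 ⇒ |1+6/25x|<|1−19/25x| ∀x<0 ⇒ unbounded interval.

interval (−∞, 0).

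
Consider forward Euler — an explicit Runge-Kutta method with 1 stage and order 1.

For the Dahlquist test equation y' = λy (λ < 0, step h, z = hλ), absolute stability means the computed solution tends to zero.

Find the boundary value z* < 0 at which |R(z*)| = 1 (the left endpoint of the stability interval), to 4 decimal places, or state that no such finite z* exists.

With y'=λy (z=hλ):
  order 1, 1-stage ⇒ R(z)=1+z
  (e.g. R(-1.24)=-0.24000, |R|=0.24000)

Boundary: |R(x)|=1, x<0.
x=-1.24: |R|=0.2400
|R(-2.33)|=1.3300 |R(-1.22)|=0.2200 |R(-0.75)|=0.2500
Bisect:
  x_lo=-2.8345 |R|=1.8345  x_hi=-0.3512 |R|=0.6488
  mid=-1.59288 |R|=0.59288 →hi
  mid=-2.21370 |R|=1.21370 →lo
  mid=-1.90329 |R|=0.90329 →hi
  mid=-2.05849 |R|=1.05849 →lo
  mid=-1.98089 |R|=0.98089 →hi
  mid=-2.01969 |R|=1.01969 →lo
  mid=-2.00029 |R|=1.00029 →lo
  mid=-1.99059 |R|=0.99059 →hi
  mid=-1.99544 |R|=0.99544 →hi
  mid=-1.99787 |R|=0.99787 →hi
  ...
  [-2.00014,-1.99999] ⇒ x*=-2.0000
Interval (-2.0000, 0).

left endpoint -2.0000.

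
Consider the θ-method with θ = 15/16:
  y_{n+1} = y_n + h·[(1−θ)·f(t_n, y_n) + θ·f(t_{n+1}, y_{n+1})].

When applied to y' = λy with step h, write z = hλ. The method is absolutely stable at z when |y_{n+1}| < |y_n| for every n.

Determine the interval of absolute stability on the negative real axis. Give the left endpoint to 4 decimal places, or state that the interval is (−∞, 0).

interval (−∞, 0).

With y'=λy (z=hλ):
  y_{n+1} = y_n + z·[1/16·y_n + 15/16·y_{n+1}] ⇒ (1 − 15/16z)y_{n+1} = (1 + 1/16z)y_n
  so R(z) = (1 + 1/16z)/(1 − 15/16z).

Find x<0 with |R(x)|<1.
x=-0.51: |R|=0.6550
x=-2: |R|=0.3043
x=-10: |R|=0.0361
x=-100: |R|=0.0554
θ=15/16≥1/2 ⇒ |1+1/16x|<|1−15/16x| ∀x<0 ⇒ stable on all of ℝ⁻.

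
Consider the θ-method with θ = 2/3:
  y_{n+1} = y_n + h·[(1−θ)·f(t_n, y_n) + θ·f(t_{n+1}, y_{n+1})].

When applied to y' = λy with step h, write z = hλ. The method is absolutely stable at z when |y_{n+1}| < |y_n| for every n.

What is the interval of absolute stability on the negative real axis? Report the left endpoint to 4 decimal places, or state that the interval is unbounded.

unbounded; (−∞, 0).

Test eqn y'=λy, z=hλ:
  y_{n+1} = y_n + z·[1/3·y_n + 2/3·y_{n+1}] ⇒ (1 − 2/3z)y_{n+1} = (1 + 1/3z)y_n
  R(z) = (1 + 1/3z)/(1 − 2/3z).

Need |R(x)|<1, x<0.
x=-1.69: |R|=0.2053
x=-2: |R|=0.1429
x=-10: |R|=0.3043
x=-100: |R|=0.4778
θ=2/3≥1/2 ⇒ |1+1/3x|<|1−2/3x| ∀x<0 ⇒ unbounded interval.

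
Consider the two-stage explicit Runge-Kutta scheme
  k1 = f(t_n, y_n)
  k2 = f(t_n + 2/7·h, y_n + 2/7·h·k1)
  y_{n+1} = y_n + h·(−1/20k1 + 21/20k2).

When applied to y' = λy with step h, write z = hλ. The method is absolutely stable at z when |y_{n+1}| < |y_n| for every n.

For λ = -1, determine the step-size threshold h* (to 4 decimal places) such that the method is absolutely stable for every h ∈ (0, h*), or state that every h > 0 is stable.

(-3.3333,0); λ=-1 ⇒ h* = (10/3)/1 = 3.3333.

On y'=λy, z=hλ:
  k1=λy_n ⇒ h·k1=z·y_n;  k2=λ(1+2/7z)y_n ⇒ h·k2=z(1+2/7z)y_n
  y_{n+1}/y_n = 1 − 1/20z + 21/20z(1+2/7z) = 1 + z + 3/10z²
  ⇒ R(z) = 1 + z + 3/10z².

Boundary: |R(x)|=1, x<0.
x=-1.4: |R|=0.1880
R=1: x+3/10x²=0 ⇒ x=−10/3=-3.3333; min R=1−1/(4·3/10)=0.1667>−1
Confirm numerically:
  x=-3.011: |R|=0.70884 <1
  x=-2.671: |R|=0.46927 <1
  x=-1.343: |R|=0.19809 <1
  x=-3.838: |R|=1.58107 >1
  x=-3.702: |R|=1.40944 >1
  x=-3.555: |R|=1.23641 >1
So |R|<1 on (-3.3333, 0).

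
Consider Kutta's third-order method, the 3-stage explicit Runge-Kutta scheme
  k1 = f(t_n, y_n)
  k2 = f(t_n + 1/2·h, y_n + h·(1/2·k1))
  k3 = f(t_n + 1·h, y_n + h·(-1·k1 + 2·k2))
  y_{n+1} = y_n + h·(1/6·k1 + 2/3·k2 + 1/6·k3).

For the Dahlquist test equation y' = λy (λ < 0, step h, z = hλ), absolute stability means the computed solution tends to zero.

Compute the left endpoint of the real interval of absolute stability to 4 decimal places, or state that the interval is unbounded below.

z* = -2.5127.

With y'=λy (z=hλ):
  order 3, 3-stage ⇒ R(z)=1+z+z^2/2+z^3/6
  (e.g. R(-0.99)=0.33833, |R|=0.33833)

Boundary: |R(x)|=1, x<0.
x=-0.99: |R|=0.3383
|R(-1.73)|=0.0965 |R(-1.35)|=0.1512 |R(-1.19)|=0.2372
Bisect:
  x_lo=-3.1193 |R|=2.3128  x_hi=-0.1499 |R|=0.8608
  mid=-1.63460 |R|=0.02656 →hi
  mid=-2.37696 |R|=0.79028 →hi
  mid=-2.74814 |R|=1.43113 →lo
  mid=-2.56255 |R|=1.08379 →lo
  mid=-2.46976 |R|=0.93071 →hi
  mid=-2.51616 |R|=1.00562 →lo
  mid=-2.49296 |R|=0.96776 →hi
  ...
  [-2.51289,-2.51271] ⇒ x*=-2.5127
Stable set (-2.5127, 0).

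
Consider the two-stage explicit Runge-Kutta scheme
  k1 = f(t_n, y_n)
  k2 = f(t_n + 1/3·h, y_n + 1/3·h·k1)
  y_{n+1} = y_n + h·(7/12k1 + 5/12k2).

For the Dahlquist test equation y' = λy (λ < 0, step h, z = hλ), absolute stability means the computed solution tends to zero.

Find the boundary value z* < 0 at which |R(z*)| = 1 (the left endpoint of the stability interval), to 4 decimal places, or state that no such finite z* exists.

left endpoint -7.2000.

Set f=λy, z=hλ:
  k1=λy_n ⇒ h·k1=z·y_n;  k2=λ(1+1/3z)y_n ⇒ h·k2=z(1+1/3z)y_n
  y_{n+1}/y_n = 1 + 7/12z + 5/12z(1+1/3z) = 1 + z + 5/36z²
  ⇒ R(z) = 1 + z + 5/36z².

Need |R(x)|<1, x<0.
x=-1.1: |R|=0.0681
R=1: x+5/36x²=0 ⇒ x=−36/5=-7.2000; min R=1−1/(4·5/36)=-0.8000>−1
Confirm numerically:
  x=-7.071: |R|=0.87331 <1
  x=-5.995: |R|=0.00333 <1
  x=-3.998: |R|=0.77800 <1
  x=-7.758: |R|=1.60125 >1
  x=-7.691: |R|=1.52448 >1
  x=-7.385: |R|=1.18975 >1
So |R|<1 on (-7.2000, 0).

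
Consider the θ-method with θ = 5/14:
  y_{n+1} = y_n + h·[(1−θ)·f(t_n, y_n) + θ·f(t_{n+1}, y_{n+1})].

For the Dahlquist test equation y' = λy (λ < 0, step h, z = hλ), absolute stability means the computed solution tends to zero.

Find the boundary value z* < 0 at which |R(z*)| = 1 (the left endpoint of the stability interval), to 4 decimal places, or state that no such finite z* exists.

On y'=λy, z=hλ:
  y_{n+1} = y_n + z·[9/14·y_n + 5/14·y_{n+1}] ⇒ (1 − 5/14z)y_{n+1} = (1 + 9/14z)y_n
  ⇒ R(z) = (1 + 9/14z)/(1 − 5/14z).

Find x<0 with |R(x)|<1.
x=-1.06: |R|=0.2311
R=−1: 1+9/14x = −1+5/14x ⇒ -2/7x=2 ⇒ x=2/(-2/7)=-7.0000
Confirm numerically:
  x=-5.937: |R|=0.90267 <1
  x=-5.526: |R|=0.85837 <1
  x=-4.216: |R|=0.68255 <1
  x=-7.404: |R|=1.03167 >1
  x=-7.196: |R|=1.01569 >1
  x=-7.092: |R|=1.00744 >1
Stable set (-7.0000, 0).

z* = -7.0000.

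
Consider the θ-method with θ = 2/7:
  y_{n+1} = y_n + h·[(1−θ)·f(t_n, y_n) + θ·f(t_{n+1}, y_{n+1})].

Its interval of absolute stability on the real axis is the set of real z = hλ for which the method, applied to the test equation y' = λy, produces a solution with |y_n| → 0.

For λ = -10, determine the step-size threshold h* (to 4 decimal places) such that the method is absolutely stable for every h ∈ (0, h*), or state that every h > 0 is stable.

With y'=λy (z=hλ):
  y_{n+1} = y_n + z·[5/7·y_n + 2/7·y_{n+1}] ⇒ (1 − 2/7z)y_{n+1} = (1 + 5/7z)y_n
  R(z) = (1 + 5/7z)/(1 − 2/7z).

Find x<0 with |R(x)|<1.
x=-0.8: |R|=0.3488
R=−1: 1+5/7x = −1+2/7x ⇒ -3/7x=2 ⇒ x=2/(-3/7)=-4.6667
Confirm numerically:
  x=-3.837: |R|=0.83038 <1
  x=-3.678: |R|=0.79340 <1
  x=-2.967: |R|=0.60577 <1
  x=-2.427: |R|=0.43319 <1
  x=-5.044: |R|=1.06625 >1
  x=-5.011: |R|=1.06069 >1
  x=-4.825: |R|=1.02853 >1
So |R|<1 on (-4.6667, 0).

(-4.6667,0); λ=-10 ⇒ h* = (14/3)/10 = 0.4667.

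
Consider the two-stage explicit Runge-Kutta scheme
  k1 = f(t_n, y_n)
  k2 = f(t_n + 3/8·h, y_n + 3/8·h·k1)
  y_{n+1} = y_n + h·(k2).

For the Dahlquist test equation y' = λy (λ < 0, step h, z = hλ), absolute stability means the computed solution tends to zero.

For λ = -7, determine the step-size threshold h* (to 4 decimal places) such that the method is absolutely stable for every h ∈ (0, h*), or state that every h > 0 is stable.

With y'=λy (z=hλ):
  k1=λy_n ⇒ h·k1=z·y_n;  k2=λ(1+3/8z)y_n ⇒ h·k2=z(1+3/8z)y_n
  y_{n+1}/y_n = 1 + z(1+3/8z) = 1 + z + 3/8z²
  ⇒ R(z) = 1 + z + 3/8z².

Solve |R(x)|<1 on ℝ⁻.
x=-0.85: |R|=0.4209
R=1: x+3/8x²=0 ⇒ x=−8/3=-2.6667; min R=1−1/(4·3/8)=0.3333>−1
Confirm numerically:
  x=-2.209: |R|=0.62088 <1
  x=-1.958: |R|=0.47966 <1
  x=-1.432: |R|=0.33698 <1
  x=-3.071: |R|=1.46564 >1
  x=-2.914: |R|=1.27027 >1
So |R|<1 on (-2.6667, 0).

(-2.6667,0); λ=-7 ⇒ h* = (8/3)/7 = 0.3810.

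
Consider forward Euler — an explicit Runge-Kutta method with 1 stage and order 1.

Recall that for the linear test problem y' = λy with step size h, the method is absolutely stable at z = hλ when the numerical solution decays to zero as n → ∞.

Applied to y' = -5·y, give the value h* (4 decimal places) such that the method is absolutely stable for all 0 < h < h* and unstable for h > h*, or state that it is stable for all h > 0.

Set f=λy, z=hλ:
  order 1, 1-stage ⇒ R(z)=1+z
  (e.g. R(-1.03)=-0.03000, |R|=0.03000)

Need |R(x)|<1, x<0.
x=-1.03: |R|=0.0300
|R(-1.53)|=0.5300 |R(-0.76)|=0.2400 |R(-0.71)|=0.2900
Bisect:
  x_lo=-2.4612 |R|=1.4612  x_hi=-0.2762 |R|=0.7238
  mid=-1.36870 |R|=0.36870 →hi
  mid=-1.91497 |R|=0.91497 →hi
  mid=-2.18810 |R|=1.18810 →lo
  mid=-2.05153 |R|=1.05153 →lo
  mid=-1.98325 |R|=0.98325 →hi
  mid=-2.01739 |R|=1.01739 →lo
  mid=-2.00032 |R|=1.00032 →lo
  mid=-1.99179 |R|=0.99179 →hi
  mid=-1.99605 |R|=0.99605 →hi
  ...
  [-2.00005,-1.99992] ⇒ x*=-2.0000
Interval (-2.0000, 0).

(-2.0000,0); λ=-5 ⇒ h* = 0.4000.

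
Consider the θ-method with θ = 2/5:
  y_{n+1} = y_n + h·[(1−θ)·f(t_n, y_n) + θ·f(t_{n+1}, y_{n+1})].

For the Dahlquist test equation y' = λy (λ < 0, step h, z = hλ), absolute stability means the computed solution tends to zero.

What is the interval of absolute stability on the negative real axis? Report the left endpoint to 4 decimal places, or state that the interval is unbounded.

z∈(-10.0000,0).

With y'=λy (z=hλ):
  y_{n+1} = y_n + z·[3/5·y_n + 2/5·y_{n+1}] ⇒ (1 − 2/5z)y_{n+1} = (1 + 3/5z)y_n
  R(z) = (1 + 3/5z)/(1 − 2/5z).

Need |R(x)|<1, x<0.
x=-0.4: |R|=0.6552
R=−1: 1+3/5x = −1+2/5x ⇒ -1/5x=2 ⇒ x=2/(-1/5)=-10.0000
Confirm numerically:
  x=-8.646: |R|=0.93926 <1
  x=-6.838: |R|=0.83069 <1
  x=-4.692: |R|=0.63098 <1
  x=-10.552: |R|=1.02115 >1
  x=-10.500: |R|=1.01923 >1
  x=-10.419: |R|=1.01622 >1
Interval (-10.0000, 0).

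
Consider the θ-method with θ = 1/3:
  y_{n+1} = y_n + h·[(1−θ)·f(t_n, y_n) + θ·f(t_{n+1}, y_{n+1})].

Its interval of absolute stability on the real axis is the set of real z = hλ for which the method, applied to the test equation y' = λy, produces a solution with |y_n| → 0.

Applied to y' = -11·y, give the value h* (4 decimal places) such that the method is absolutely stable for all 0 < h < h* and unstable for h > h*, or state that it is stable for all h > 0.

(-6.0000,0); λ=-11 ⇒ h* = (6)/11 = 0.5455.

Set f=λy, z=hλ:
  y_{n+1} = y_n + z·[2/3·y_n + 1/3·y_{n+1}] ⇒ (1 − 1/3z)y_{n+1} = (1 + 2/3z)y_n
  Hence R(z) = (1 + 2/3z)/(1 − 1/3z).

Need |R(x)|<1, x<0.
x=-1.04: |R|=0.2277
R=−1: 1+2/3x = −1+1/3x ⇒ -1/3x=2 ⇒ x=2/(-1/3)=-6.0000
Confirm numerically:
  x=-5.830: |R|=0.98075 <1
  x=-3.844: |R|=0.68498 <1
  x=-2.966: |R|=0.49145 <1
  x=-2.694: |R|=0.41939 <1
  x=-6.523: |R|=1.05492 >1
  x=-6.514: |R|=1.05403 >1
  x=-6.123: |R|=1.01348 >1
So |R|<1 on (-6.0000, 0).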